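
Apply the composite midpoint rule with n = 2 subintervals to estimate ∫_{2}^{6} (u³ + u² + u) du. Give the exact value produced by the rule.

388

h = (6 − 2)/2 = 2.
Midpoints m₁,…,m₂ = 3, 5.
f(m₁)=39, f(m₂)=155.
h·[f(m₁) + f(m₂)] = 2·(194) = 388.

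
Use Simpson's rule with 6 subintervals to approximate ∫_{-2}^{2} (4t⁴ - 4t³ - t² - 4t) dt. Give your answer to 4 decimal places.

h = (2 − (-2))/6 = 0.666667.
Nodes t₀,…,t₆ = -2, -1.333333, -0.666667, 0, 0.666667, 1.333333, 2.
f(t) = 4t⁴ - 4t³ - t² - 4t: f₀=100, f₁=25.679012, f₂=4.197531, f₃=0, f₄=-3.506173, f₅=-3.950617, f₆=20.
(h/3)·[f₀ + 4f₁ + 2f₂ + 4f₃ + 2f₄ + 4f₅ + f₆] = 0.222222·(208.296296) = 46.2881.

46.2881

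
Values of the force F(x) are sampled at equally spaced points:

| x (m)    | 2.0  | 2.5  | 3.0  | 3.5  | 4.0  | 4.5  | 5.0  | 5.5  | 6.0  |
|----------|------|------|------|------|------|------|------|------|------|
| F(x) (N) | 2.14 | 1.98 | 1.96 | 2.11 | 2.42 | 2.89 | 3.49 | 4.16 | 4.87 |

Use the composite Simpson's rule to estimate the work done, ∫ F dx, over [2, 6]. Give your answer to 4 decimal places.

h = 0.5, n = 8.
(h/3)·[y₀ + 4y₁ + 2y₂ + 4y₃ + 2y₄ + 4y₅ + 2y₆ + 4y₇ + y₈] = 0.166667·(67.31) = 11.2183.

11.2183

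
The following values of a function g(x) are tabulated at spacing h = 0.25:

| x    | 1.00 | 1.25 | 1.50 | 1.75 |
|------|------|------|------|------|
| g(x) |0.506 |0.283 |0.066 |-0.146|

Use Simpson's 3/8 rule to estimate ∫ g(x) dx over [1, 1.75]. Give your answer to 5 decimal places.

h = 0.25, n = 3.
(3h/8)·[y₀ + 3y₁ + 3y₂ + y₃] = 0.09375·(1.407) = 0.13191.

0.13191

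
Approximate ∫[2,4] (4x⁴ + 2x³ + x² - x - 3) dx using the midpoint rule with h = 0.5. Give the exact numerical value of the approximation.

h = (4 − 2)/4 = 0.5.
Midpoints m₁,…,m₄ = 2.25, 2.75, 3.25, 3.75.
f(m₁)=125.109375, f(m₂)=272.171875, f(m₃)=519.234375, f(m₄)=903.796875.
h·[f(m₁) + f(m₂) + f(m₃) + f(m₄)] = 0.5·(1820.3125) = 910.15625.

910.15625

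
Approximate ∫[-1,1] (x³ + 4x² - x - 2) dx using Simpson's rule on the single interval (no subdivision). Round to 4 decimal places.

S = (b−a)/6 · [f(-1) + 4f(0) + f(1)] = 0.333333·[2 + 4·(-2) + 2] = -1.3333.

-1.3333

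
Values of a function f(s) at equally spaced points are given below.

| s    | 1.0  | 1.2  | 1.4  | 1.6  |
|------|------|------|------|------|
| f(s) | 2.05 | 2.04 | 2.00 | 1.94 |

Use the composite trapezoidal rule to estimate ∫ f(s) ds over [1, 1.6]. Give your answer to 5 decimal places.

1.20700

h = 0.2, n = 3.
(h/2)·[y₀ + 2y₁ + 2y₂ + y₃] = 0.1·(12.07) = 1.20700.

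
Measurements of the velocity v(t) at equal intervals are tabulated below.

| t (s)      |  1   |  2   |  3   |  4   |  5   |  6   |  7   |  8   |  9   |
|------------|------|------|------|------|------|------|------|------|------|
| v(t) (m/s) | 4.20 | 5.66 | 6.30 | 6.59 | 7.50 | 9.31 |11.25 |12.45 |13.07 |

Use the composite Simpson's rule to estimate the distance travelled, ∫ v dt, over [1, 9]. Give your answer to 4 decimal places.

67.8033

h = 1, n = 8.
(h/3)·[y₀ + 4y₁ + 2y₂ + 4y₃ + 2y₄ + 4y₅ + 2y₆ + 4y₇ + y₈] = 0.333333·(203.41) = 67.8033.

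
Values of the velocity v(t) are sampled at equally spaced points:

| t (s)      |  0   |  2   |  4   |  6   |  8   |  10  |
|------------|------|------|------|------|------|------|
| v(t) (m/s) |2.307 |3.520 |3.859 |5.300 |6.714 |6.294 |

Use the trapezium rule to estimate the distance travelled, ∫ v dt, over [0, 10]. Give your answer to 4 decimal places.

47.3870

h = 2, n = 5.
(h/2)·[y₀ + 2y₁ + 2y₂ + 2y₃ + 2y₄ + y₅] = 1·(47.387) = 47.3870.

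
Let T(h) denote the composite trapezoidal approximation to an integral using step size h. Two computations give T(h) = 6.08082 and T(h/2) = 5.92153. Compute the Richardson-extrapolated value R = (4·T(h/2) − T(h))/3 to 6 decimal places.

R = (4·T(h/2) − T(h)) / 3 = (4·5.92153 − 6.08082)/3 = (17.60530)/3 = 5.868433.

5.868433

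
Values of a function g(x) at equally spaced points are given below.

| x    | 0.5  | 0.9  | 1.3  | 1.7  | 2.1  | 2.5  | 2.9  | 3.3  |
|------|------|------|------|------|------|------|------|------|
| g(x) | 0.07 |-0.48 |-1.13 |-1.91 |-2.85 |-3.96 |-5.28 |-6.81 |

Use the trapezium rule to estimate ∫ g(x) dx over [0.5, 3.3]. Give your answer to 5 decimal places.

-7.59200

h = 0.4, n = 7.
(h/2)·[y₀ + 2y₁ + 2y₂ + 2y₃ + 2y₄ + 2y₅ + 2y₆ + y₇] = 0.2·(-37.96) = -7.59200.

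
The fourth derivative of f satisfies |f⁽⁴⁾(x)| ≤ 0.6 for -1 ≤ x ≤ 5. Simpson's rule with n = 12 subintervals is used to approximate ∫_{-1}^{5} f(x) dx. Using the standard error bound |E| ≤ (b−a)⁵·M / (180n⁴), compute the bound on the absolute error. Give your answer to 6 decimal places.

0.001250

|E| ≤ (6)⁵·0.6 / (180·12⁴) = 4665.6/3732480 = 0.001250.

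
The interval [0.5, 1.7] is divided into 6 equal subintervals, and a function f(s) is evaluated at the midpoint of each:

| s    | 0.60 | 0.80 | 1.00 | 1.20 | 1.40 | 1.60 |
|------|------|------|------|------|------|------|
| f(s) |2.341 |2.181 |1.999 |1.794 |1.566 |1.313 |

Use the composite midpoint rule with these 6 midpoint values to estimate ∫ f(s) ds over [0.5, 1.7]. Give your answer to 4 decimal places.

2.2388

h = 0.2, n = 6.
h·[y(m₁) + y(m₂) + y(m₃) + y(m₄) + y(m₅) + y(m₆)] = 0.2·(11.194) = 2.2388.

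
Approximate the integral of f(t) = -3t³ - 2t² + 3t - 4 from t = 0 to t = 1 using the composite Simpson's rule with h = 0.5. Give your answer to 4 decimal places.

-3.9167

h = (1 − 0)/2 = 0.5.
Nodes t₀,…,t₂ = 0, 0.5, 1.
f(t) = -3t³ - 2t² + 3t - 4: f₀=-4, f₁=-3.375, f₂=-6.
(h/3)·[f₀ + 4f₁ + f₂] = 0.166667·(-23.5) = -3.9167.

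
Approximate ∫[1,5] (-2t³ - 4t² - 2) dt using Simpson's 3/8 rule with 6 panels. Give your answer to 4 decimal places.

h = (5 − 1)/6 = 0.666667.
Nodes t₀,…,t₆ = 1, 1.666667, 2.333333, 3, 3.666667, 4.333333, 5.
f(t) = -2t³ - 4t² - 2: f₀=-8, f₁=-22.370370, f₂=-49.185185, f₃=-92, f₄=-154.370370, f₅=-239.851852, f₆=-352.
(3h/8)·[f₀ + 3f₁ + 3f₂ + 2f₃ + 3f₄ + 3f₅ + f₆] = 0.25·(-1941.333333) = -485.3333.

-485.3333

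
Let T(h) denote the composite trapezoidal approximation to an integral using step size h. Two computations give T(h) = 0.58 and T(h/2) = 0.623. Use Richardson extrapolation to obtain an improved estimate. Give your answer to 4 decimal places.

R = (4·T(h/2) − T(h)) / 3 = (4·0.623 − 0.58)/3 = (1.912)/3 = 0.6373.

0.6373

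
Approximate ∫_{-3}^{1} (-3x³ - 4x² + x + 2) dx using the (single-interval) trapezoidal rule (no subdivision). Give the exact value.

T = (b−a)/2 · [f(-3) + f(1)] = 2·[44 + (-4)] = 80.

80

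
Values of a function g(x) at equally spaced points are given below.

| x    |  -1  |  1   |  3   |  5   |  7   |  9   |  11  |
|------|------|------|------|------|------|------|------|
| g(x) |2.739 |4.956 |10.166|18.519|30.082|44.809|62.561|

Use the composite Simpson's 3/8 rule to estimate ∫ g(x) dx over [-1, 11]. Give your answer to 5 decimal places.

h = 2, n = 6.
(3h/8)·[y₀ + 3y₁ + 3y₂ + 2y₃ + 3y₄ + 3y₅ + y₆] = 0.75·(372.377) = 279.28275.

279.28275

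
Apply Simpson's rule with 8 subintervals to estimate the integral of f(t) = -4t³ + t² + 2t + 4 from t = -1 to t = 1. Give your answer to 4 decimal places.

h = (1 − (-1))/8 = 0.25.
Nodes t₀,…,t₈ = -1, -0.75, -0.5, -0.25, 0, 0.25, 0.5, 0.75, 1.
f(t) = -4t³ + t² + 2t + 4: f₀=7, f₁=4.75, f₂=3.75, f₃=3.625, f₄=4, f₅=4.5, f₆=4.75, f₇=4.375, f₈=3.
(h/3)·[f₀ + 4f₁ + 2f₂ + 4f₃ + 2f₄ + 4f₅ + 2f₆ + 4f₇ + f₈] = 0.083333·(104) = 8.6667.

8.6667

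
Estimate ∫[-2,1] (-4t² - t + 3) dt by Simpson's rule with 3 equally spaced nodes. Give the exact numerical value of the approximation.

h = (1 − (-2))/2 = 1.5.
Nodes t₀,…,t₂ = -2, -0.5, 1.
f(t) = -4t² - t + 3: f₀=-11, f₁=2.5, f₂=-2.
(h/3)·[f₀ + 4f₁ + f₂] = 0.5·(-3) = -1.5.

-1.5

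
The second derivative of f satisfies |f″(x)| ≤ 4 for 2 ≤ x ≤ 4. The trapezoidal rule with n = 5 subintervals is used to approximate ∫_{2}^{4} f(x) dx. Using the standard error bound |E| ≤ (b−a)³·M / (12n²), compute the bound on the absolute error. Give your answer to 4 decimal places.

0.1067

|E| ≤ (2)³·4 / (12·5²) = 32/300 = 0.1067.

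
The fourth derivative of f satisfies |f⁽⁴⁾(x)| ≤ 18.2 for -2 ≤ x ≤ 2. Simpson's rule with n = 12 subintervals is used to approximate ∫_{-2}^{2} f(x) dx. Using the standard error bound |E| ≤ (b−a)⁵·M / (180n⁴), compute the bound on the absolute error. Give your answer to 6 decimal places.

0.004993

|E| ≤ (4)⁵·18.2 / (180·12⁴) = 18636.8/3732480 = 0.004993.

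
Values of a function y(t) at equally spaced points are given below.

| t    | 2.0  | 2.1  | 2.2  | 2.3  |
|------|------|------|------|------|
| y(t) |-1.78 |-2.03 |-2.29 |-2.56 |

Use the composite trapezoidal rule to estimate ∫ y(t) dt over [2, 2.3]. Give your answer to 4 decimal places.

-0.6490

h = 0.1, n = 3.
(h/2)·[y₀ + 2y₁ + 2y₂ + y₃] = 0.05·(-12.98) = -0.6490.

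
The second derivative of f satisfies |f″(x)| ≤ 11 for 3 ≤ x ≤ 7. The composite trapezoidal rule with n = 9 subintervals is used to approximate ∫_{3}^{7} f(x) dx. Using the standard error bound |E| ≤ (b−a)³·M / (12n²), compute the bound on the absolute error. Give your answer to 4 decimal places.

0.7243

|E| ≤ (4)³·11 / (12·9²) = 704/972 = 0.7243.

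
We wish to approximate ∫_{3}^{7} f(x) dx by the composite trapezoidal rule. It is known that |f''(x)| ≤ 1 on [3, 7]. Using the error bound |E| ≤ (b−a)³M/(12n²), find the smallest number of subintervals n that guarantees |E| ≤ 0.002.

52

Need 64/(12n²) ≤ 0.002.
n² ≥ 64/(12·0.002) = 2666.67 ⇒ n ≥ 51.6398, so the smallest n is 52.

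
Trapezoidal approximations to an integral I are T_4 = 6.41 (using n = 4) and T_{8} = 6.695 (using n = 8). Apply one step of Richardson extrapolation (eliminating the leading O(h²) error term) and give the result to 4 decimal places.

R = (4·T_{8} − T_4) / 3 = (4·6.695 − 6.41)/3 = (20.370)/3 = 6.7900.

6.7900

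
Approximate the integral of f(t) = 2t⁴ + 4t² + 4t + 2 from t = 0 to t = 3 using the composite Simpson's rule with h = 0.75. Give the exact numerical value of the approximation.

157.453125

h = (3 − 0)/4 = 0.75.
Nodes t₀,…,t₄ = 0, 0.75, 1.5, 2.25, 3.
f(t) = 2t⁴ + 4t² + 4t + 2: f₀=2, f₁=7.8828125, f₂=27.125, f₃=82.5078125, f₄=212.
(h/3)·[f₀ + 4f₁ + 2f₂ + 4f₃ + f₄] = 0.25·(629.8125) = 157.453125.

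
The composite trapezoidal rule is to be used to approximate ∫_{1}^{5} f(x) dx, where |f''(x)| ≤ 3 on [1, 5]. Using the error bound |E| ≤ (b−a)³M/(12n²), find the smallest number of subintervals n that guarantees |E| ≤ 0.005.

Need 192/(12n²) ≤ 0.005.
n² ≥ 192/(12·0.005) = 3200 ⇒ n ≥ 56.5685, so the smallest n is 57.

57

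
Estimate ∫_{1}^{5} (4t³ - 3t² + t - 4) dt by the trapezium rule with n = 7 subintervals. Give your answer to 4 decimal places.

503.1837

h = (5 − 1)/7 = 0.571429.
Nodes t₀,…,t₇ = 1, 1.571429, 2.142857, 2.714286, 3.285714, 3.857143, 4.428571, 5.
f(t) = 4t³ - 3t² + t - 4: f₀=-2, f₁=5.685131, f₂=23.725948, f₃=56.600583, f₄=108.787172, f₅=184.763848, f₆=289.008746, f₇=426.
(h/2)·[f₀ + 2f₁ + 2f₂ + 2f₃ + 2f₄ + 2f₅ + 2f₆ + f₇] = 0.285714·(1761.142857) = 503.1837.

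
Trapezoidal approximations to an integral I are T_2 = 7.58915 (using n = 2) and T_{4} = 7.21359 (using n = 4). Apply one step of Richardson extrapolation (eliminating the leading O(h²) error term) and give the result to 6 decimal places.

R = (4·T_{4} − T_2) / 3 = (4·7.21359 − 7.58915)/3 = (21.26521)/3 = 7.088403.

7.088403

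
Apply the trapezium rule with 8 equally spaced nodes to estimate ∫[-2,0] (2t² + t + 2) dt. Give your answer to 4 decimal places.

7.3878

h = (0 − (-2))/7 = 0.285714.
Nodes t₀,…,t₇ = -2, -1.714286, -1.428571, -1.142857, -0.857143, -0.571429, -0.285714, 0.
f(t) = 2t² + t + 2: f₀=8, f₁=6.163265, f₂=4.653061, f₃=3.469388, f₄=2.612245, f₅=2.081633, f₆=1.877551, f₇=2.
(h/2)·[f₀ + 2f₁ + 2f₂ + 2f₃ + 2f₄ + 2f₅ + 2f₆ + f₇] = 0.142857·(51.714286) = 7.3878.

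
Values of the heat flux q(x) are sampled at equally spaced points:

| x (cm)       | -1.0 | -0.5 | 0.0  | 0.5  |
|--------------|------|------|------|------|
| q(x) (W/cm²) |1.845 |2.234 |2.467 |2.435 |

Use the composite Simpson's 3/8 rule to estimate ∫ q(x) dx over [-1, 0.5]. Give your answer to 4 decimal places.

h = 0.5, n = 3.
(3h/8)·[y₀ + 3y₁ + 3y₂ + y₃] = 0.1875·(18.383) = 3.4468.

3.4468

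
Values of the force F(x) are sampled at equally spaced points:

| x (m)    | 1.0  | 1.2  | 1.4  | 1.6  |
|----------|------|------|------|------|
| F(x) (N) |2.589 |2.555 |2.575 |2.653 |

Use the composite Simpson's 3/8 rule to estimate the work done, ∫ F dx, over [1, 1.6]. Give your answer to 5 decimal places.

h = 0.2, n = 3.
(3h/8)·[y₀ + 3y₁ + 3y₂ + y₃] = 0.075·(20.632) = 1.54740.

1.54740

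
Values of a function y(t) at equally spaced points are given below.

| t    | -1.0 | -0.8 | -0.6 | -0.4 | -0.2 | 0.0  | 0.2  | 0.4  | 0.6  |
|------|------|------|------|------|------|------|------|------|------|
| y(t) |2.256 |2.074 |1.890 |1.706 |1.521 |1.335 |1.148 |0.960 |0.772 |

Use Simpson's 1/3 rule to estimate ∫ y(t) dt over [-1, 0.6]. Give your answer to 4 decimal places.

2.4297

h = 0.2, n = 8.
(h/3)·[y₀ + 4y₁ + 2y₂ + 4y₃ + 2y₄ + 4y₅ + 2y₆ + 4y₇ + y₈] = 0.066667·(36.446) = 2.4297.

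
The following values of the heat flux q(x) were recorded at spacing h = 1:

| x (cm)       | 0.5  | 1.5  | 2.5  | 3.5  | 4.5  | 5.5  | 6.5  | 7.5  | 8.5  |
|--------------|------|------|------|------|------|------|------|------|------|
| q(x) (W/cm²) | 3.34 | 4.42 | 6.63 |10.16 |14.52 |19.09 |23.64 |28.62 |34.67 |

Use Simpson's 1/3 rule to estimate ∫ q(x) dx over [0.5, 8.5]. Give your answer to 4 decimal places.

125.5833

h = 1, n = 8.
(h/3)·[y₀ + 4y₁ + 2y₂ + 4y₃ + 2y₄ + 4y₅ + 2y₆ + 4y₇ + y₈] = 0.333333·(376.75) = 125.5833.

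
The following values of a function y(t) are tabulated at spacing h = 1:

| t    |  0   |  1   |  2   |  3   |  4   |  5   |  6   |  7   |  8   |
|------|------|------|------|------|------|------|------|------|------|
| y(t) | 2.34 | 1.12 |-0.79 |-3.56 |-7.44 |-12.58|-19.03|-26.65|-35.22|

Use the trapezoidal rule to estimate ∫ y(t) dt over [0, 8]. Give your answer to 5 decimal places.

-85.37000

h = 1, n = 8.
(h/2)·[y₀ + 2y₁ + 2y₂ + 2y₃ + 2y₄ + 2y₅ + 2y₆ + 2y₇ + y₈] = 0.5·(-170.74) = -85.37000.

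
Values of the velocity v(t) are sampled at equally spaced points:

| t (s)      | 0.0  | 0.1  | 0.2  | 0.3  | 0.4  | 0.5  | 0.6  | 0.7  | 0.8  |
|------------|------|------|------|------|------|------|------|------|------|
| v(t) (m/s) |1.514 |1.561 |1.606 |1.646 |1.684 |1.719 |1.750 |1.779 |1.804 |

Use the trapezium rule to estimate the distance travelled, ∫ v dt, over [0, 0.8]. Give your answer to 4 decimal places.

1.3404

h = 0.1, n = 8.
(h/2)·[y₀ + 2y₁ + 2y₂ + 2y₃ + 2y₄ + 2y₅ + 2y₆ + 2y₇ + y₈] = 0.05·(26.808) = 1.3404.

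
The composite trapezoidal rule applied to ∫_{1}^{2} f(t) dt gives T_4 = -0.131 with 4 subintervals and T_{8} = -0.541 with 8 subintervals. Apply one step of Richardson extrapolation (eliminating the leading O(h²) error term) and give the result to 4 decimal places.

R = (4·T_{8} − T_4) / 3 = (4·(-0.541) − (-0.131))/3 = (-2.033)/3 = -0.6777.

-0.6777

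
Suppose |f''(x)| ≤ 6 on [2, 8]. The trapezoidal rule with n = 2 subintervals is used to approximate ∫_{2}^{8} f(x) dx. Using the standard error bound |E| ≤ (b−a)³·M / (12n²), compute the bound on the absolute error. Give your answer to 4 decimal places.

27.0000

|E| ≤ (6)³·6 / (12·2²) = 1296/48 = 27.0000.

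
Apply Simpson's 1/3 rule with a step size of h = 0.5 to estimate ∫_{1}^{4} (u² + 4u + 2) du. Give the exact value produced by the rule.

h = (4 − 1)/6 = 0.5.
Nodes u₀,…,u₆ = 1, 1.5, 2, 2.5, 3, 3.5, 4.
f(u) = u² + 4u + 2: f₀=7, f₁=10.25, f₂=14, f₃=18.25, f₄=23, f₅=28.25, f₆=34.
(h/3)·[f₀ + 4f₁ + 2f₂ + 4f₃ + 2f₄ + 4f₅ + f₆] = 0.166667·(342) = 57.

57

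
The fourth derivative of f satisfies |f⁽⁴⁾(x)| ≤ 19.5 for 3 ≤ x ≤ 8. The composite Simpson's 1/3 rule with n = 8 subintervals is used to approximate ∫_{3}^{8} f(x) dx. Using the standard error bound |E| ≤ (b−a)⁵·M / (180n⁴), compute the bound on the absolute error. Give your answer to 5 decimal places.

|E| ≤ (5)⁵·19.5 / (180·8⁴) = 60937.5/737280 = 0.08265.

0.08265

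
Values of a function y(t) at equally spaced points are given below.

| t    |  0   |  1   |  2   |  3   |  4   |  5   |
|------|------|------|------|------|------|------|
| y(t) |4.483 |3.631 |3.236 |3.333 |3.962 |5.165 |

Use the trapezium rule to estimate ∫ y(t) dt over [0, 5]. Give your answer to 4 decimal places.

18.9860

h = 1, n = 5.
(h/2)·[y₀ + 2y₁ + 2y₂ + 2y₃ + 2y₄ + y₅] = 0.5·(37.972) = 18.9860.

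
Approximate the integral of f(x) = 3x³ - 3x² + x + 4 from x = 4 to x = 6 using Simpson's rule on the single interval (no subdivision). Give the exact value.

S = (b−a)/6 · [f(4) + 4f(5) + f(6)] = 0.333333·[152 + 4·309 + 550] = 646.

646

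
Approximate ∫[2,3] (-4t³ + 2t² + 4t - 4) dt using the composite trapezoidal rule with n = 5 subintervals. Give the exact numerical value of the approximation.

-46.52

h = (3 − 2)/5 = 0.2.
Nodes t₀,…,t₅ = 2, 2.2, 2.4, 2.6, 2.8, 3.
f(t) = -4t³ + 2t² + 4t - 4: f₀=-20, f₁=-28.112, f₂=-38.176, f₃=-50.384, f₄=-64.928, f₅=-82.
(h/2)·[f₀ + 2f₁ + 2f₂ + 2f₃ + 2f₄ + f₅] = 0.1·(-465.2) = -46.52.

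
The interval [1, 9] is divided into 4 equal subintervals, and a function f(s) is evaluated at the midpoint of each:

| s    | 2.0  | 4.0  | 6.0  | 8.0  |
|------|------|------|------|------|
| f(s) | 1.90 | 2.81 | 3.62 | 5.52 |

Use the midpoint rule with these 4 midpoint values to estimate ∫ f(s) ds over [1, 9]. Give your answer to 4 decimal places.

h = 2, n = 4.
h·[y(m₁) + y(m₂) + y(m₃) + y(m₄)] = 2·(13.85) = 27.7000.

27.7000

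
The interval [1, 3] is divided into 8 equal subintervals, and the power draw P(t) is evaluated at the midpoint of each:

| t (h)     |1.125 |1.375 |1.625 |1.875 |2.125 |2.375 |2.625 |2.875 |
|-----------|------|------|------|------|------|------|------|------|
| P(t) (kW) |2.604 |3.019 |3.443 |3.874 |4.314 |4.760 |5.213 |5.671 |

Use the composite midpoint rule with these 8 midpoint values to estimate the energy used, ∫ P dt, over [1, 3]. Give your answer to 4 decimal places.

h = 0.25, n = 8.
h·[y(m₁) + y(m₂) + y(m₃) + y(m₄) + y(m₅) + y(m₆) + y(m₇) + y(m₈)] = 0.25·(32.898) = 8.2245.

8.2245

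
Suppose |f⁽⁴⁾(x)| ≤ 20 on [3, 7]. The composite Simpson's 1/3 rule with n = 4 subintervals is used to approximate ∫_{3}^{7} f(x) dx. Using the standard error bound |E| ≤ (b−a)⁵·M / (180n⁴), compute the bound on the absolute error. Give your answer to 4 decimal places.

|E| ≤ (4)⁵·20 / (180·4⁴) = 20480/46080 = 0.4444.

0.4444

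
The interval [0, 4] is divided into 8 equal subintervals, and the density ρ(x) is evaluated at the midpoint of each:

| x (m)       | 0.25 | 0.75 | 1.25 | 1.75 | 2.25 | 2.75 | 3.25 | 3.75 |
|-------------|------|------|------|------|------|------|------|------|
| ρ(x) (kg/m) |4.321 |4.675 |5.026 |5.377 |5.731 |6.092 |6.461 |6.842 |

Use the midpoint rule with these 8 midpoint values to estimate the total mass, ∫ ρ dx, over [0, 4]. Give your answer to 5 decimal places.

22.26250

h = 0.5, n = 8.
h·[y(m₁) + y(m₂) + y(m₃) + y(m₄) + y(m₅) + y(m₆) + y(m₇) + y(m₈)] = 0.5·(44.525) = 22.26250.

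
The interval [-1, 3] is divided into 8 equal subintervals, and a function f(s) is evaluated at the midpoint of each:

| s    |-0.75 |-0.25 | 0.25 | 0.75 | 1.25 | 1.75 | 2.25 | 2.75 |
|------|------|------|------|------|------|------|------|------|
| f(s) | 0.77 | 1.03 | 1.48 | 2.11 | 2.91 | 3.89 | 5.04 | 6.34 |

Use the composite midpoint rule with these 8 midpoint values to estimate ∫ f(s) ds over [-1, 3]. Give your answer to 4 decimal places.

11.7850

h = 0.5, n = 8.
h·[y(m₁) + y(m₂) + y(m₃) + y(m₄) + y(m₅) + y(m₆) + y(m₇) + y(m₈)] = 0.5·(23.57) = 11.7850.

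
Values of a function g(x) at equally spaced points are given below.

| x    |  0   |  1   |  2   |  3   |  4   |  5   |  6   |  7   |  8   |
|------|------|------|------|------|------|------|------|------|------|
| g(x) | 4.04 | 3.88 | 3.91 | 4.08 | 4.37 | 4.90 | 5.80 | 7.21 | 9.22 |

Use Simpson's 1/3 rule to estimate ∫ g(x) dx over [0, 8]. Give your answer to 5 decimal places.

h = 1, n = 8.
(h/3)·[y₀ + 4y₁ + 2y₂ + 4y₃ + 2y₄ + 4y₅ + 2y₆ + 4y₇ + y₈] = 0.333333·(121.70) = 40.56667.

40.56667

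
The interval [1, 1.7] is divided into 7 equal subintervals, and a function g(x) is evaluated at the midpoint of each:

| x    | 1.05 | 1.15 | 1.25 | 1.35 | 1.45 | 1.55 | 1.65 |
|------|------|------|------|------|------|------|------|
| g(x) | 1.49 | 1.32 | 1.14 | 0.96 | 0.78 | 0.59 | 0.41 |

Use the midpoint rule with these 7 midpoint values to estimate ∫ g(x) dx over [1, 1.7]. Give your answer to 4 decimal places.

h = 0.1, n = 7.
h·[y(m₁) + y(m₂) + y(m₃) + y(m₄) + y(m₅) + y(m₆) + y(m₇)] = 0.1·(6.69) = 0.6690.

0.6690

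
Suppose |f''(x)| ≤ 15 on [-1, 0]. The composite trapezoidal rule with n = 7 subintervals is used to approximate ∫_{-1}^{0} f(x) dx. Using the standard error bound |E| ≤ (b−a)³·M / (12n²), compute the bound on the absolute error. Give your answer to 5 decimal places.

|E| ≤ (1)³·15 / (12·7²) = 15/588 = 0.02551.

0.02551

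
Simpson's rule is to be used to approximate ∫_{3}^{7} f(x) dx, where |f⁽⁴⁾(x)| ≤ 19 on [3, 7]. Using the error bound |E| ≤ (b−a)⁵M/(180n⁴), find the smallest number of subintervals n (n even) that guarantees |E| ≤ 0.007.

12

Need 19456/(180n⁴) ≤ 0.007.
n⁴ ≥ 19456/(180·0.007) = 15441.3 ⇒ n ≥ 11.1473, so the smallest even n is 12. (n must be even for Simpson's rule.)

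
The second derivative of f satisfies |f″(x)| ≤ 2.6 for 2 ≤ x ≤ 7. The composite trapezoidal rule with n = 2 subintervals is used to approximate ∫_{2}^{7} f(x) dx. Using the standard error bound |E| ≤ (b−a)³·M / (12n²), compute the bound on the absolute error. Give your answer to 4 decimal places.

6.7708

|E| ≤ (5)³·2.6 / (12·2²) = 325/48 = 6.7708.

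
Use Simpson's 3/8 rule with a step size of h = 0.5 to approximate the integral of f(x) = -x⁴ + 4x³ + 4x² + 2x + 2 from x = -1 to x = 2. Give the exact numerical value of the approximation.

h = (2 − (-1))/6 = 0.5.
Nodes x₀,…,x₆ = -1, -0.5, 0, 0.5, 1, 1.5, 2.
f(x) = -x⁴ + 4x³ + 4x² + 2x + 2: f₀=-1, f₁=1.4375, f₂=2, f₃=4.4375, f₄=11, f₅=22.4375, f₆=38.
(3h/8)·[f₀ + 3f₁ + 3f₂ + 2f₃ + 3f₄ + 3f₅ + f₆] = 0.1875·(156.5) = 29.34375.

29.34375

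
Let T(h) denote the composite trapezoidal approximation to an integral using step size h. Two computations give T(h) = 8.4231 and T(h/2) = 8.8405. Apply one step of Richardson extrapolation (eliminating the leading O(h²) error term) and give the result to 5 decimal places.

R = (4·T(h/2) − T(h)) / 3 = (4·8.8405 − 8.4231)/3 = (26.9389)/3 = 8.97963.

8.97963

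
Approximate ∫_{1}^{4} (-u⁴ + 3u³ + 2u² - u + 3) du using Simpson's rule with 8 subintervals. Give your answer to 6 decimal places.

30.142090

h = (4 − 1)/8 = 0.375.
Nodes u₀,…,u₈ = 1, 1.375, 1.75, 2.125, 2.5, 2.875, 3.25, 3.625, 4.
f(u) = -u⁴ + 3u³ + 2u² - u + 3: f₀=6, f₁=9.630615234375, f₂=14.07421875, f₃=18.302490234375, f₄=20.8125, f₅=19.626708984375, f₆=12.29296875, f₇=-4.115478515625, f₈=-33.
(h/3)·[f₀ + 4f₁ + 2f₂ + 4f₃ + 2f₄ + 4f₅ + 2f₆ + 4f₇ + f₈] = 0.125·(241.13671875) = 30.142090.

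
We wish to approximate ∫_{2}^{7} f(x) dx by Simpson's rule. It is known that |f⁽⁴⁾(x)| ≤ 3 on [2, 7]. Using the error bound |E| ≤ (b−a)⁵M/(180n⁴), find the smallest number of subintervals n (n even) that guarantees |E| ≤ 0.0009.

Need 9375/(180n⁴) ≤ 0.0009.
n⁴ ≥ 9375/(180·0.0009) = 57870.4 ⇒ n ≥ 15.5101, so the smallest even n is 16. (n must be even for Simpson's rule.)

16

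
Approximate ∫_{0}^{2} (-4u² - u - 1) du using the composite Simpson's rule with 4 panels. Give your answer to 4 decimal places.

h = (2 − 0)/4 = 0.5.
Nodes u₀,…,u₄ = 0, 0.5, 1, 1.5, 2.
f(u) = -4u² - u - 1: f₀=-1, f₁=-2.5, f₂=-6, f₃=-11.5, f₄=-19.
(h/3)·[f₀ + 4f₁ + 2f₂ + 4f₃ + f₄] = 0.166667·(-88) = -14.6667.

-14.6667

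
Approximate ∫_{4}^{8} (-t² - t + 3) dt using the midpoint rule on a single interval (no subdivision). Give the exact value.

M = (b−a)·f(6) = 4·(-39) = -156.

-156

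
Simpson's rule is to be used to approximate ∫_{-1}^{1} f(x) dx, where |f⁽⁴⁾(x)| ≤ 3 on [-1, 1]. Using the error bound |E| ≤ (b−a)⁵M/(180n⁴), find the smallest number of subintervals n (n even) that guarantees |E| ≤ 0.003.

4

Need 96/(180n⁴) ≤ 0.003.
n⁴ ≥ 96/(180·0.003) = 177.778 ⇒ n ≥ 3.6515, so the smallest even n is 4. (n must be even for Simpson's rule.)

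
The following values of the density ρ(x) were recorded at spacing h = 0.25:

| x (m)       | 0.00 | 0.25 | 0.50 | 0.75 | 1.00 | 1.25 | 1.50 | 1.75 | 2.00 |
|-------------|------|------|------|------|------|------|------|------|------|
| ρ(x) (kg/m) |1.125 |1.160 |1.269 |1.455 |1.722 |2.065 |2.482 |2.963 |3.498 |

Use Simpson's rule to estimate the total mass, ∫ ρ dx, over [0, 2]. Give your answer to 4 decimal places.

h = 0.25, n = 8.
(h/3)·[y₀ + 4y₁ + 2y₂ + 4y₃ + 2y₄ + 4y₅ + 2y₆ + 4y₇ + y₈] = 0.083333·(46.141) = 3.8451.

3.8451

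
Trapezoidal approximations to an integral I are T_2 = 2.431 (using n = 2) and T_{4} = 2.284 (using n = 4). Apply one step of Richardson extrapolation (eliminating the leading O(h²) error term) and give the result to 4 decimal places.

R = (4·T_{4} − T_2) / 3 = (4·2.284 − 2.431)/3 = (6.705)/3 = 2.2350.

2.2350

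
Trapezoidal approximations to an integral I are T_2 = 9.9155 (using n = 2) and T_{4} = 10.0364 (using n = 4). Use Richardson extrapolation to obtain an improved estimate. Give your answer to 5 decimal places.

10.07670

R = (4·T_{4} − T_2) / 3 = (4·10.0364 − 9.9155)/3 = (30.2301)/3 = 10.07670.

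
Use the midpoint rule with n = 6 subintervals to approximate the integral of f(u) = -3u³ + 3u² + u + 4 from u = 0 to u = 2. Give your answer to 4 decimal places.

6.1111

h = (2 − 0)/6 = 0.333333.
Midpoints m₁,…,m₆ = 0.166667, 0.5, 0.833333, 1.166667, 1.5, 1.833333.
f(m₁)=4.236111, f(m₂)=4.875, f(m₃)=5.180556, f(m₄)=4.486111, f(m₅)=2.125, f(m₆)=-2.569444.
h·[f(m₁) + f(m₂) + f(m₃) + f(m₄) + f(m₅) + f(m₆)] = 0.333333·(18.333333) = 6.1111.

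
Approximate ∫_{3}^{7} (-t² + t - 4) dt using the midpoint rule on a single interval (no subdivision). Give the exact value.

-96

M = (b−a)·f(5) = 4·(-24) = -96.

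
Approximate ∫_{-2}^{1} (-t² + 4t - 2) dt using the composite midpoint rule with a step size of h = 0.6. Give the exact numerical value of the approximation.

h = (1 − (-2))/5 = 0.6.
Midpoints m₁,…,m₅ = -1.7, -1.1, -0.5, 0.1, 0.7.
f(m₁)=-11.69, f(m₂)=-7.61, f(m₃)=-4.25, f(m₄)=-1.61, f(m₅)=0.31.
h·[f(m₁) + f(m₂) + f(m₃) + f(m₄) + f(m₅)] = 0.6·(-24.85) = -14.91.

-14.91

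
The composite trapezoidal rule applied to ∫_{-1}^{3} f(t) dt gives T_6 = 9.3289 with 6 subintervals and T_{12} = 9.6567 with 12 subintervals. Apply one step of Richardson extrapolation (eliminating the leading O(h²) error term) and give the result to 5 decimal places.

9.76597

R = (4·T_{12} − T_6) / 3 = (4·9.6567 − 9.3289)/3 = (29.2979)/3 = 9.76597.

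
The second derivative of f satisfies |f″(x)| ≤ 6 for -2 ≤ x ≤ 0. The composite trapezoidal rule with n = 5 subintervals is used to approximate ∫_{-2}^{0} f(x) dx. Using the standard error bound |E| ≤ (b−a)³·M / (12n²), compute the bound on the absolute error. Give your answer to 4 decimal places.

|E| ≤ (2)³·6 / (12·5²) = 48/300 = 0.1600.

0.1600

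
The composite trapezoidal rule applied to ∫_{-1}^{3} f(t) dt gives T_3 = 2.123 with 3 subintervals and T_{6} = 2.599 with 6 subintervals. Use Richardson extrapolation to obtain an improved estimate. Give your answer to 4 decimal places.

R = (4·T_{6} − T_3) / 3 = (4·2.599 − 2.123)/3 = (8.273)/3 = 2.7577.

2.7577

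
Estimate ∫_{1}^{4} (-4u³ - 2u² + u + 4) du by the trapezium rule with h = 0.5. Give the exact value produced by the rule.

h = (4 − 1)/6 = 0.5.
Nodes u₀,…,u₆ = 1, 1.5, 2, 2.5, 3, 3.5, 4.
f(u) = -4u³ - 2u² + u + 4: f₀=-1, f₁=-12.5, f₂=-34, f₃=-68.5, f₄=-119, f₅=-188.5, f₆=-280.
(h/2)·[f₀ + 2f₁ + 2f₂ + 2f₃ + 2f₄ + 2f₅ + f₆] = 0.25·(-1126) = -281.5.

-281.5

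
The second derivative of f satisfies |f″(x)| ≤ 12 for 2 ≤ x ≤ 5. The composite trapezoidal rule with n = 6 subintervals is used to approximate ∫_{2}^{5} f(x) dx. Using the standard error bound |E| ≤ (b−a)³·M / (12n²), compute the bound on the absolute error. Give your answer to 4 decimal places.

0.7500

|E| ≤ (3)³·12 / (12·6²) = 324/432 = 0.7500.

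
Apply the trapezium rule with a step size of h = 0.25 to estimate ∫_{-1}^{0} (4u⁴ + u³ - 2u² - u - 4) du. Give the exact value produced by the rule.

h = (0 − (-1))/4 = 0.25.
Nodes u₀,…,u₄ = -1, -0.75, -0.5, -0.25, 0.
f(u) = 4u⁴ + u³ - 2u² - u - 4: f₀=-2, f₁=-3.53125, f₂=-3.875, f₃=-3.875, f₄=-4.
(h/2)·[f₀ + 2f₁ + 2f₂ + 2f₃ + f₄] = 0.125·(-28.5625) = -3.5703125.

-3.5703125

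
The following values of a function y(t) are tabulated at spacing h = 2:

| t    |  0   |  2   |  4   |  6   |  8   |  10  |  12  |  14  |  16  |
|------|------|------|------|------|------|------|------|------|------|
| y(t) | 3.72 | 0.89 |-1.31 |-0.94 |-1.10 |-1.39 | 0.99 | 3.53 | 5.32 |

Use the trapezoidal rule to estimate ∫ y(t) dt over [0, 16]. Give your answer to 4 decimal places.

h = 2, n = 8.
(h/2)·[y₀ + 2y₁ + 2y₂ + 2y₃ + 2y₄ + 2y₅ + 2y₆ + 2y₇ + y₈] = 1·(10.38) = 10.3800.

10.3800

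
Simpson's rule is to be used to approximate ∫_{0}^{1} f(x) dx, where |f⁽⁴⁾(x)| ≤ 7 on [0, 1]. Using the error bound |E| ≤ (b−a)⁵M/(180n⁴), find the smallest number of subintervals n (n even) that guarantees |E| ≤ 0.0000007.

Need 7/(180n⁴) ≤ 0.0000007.
n⁴ ≥ 7/(180·0.0000007) = 55555.6 ⇒ n ≥ 15.3526, so the smallest even n is 16. (n must be even for Simpson's rule.)

16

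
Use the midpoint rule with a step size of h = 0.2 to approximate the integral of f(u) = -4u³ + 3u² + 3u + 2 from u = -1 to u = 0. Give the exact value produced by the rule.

2.47

h = (0 − (-1))/5 = 0.2.
Midpoints m₁,…,m₅ = -0.9, -0.7, -0.5, -0.3, -0.1.
f(m₁)=4.646, f(m₂)=2.742, f(m₃)=1.75, f(m₄)=1.478, f(m₅)=1.734.
h·[f(m₁) + f(m₂) + f(m₃) + f(m₄) + f(m₅)] = 0.2·(12.35) = 2.47.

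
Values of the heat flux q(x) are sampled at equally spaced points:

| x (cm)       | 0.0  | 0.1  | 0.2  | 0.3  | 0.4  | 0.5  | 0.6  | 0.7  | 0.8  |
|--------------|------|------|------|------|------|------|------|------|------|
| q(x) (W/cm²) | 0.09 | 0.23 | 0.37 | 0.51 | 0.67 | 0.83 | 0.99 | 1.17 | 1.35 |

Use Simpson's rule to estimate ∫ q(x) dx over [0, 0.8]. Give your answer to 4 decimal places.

h = 0.1, n = 8.
(h/3)·[y₀ + 4y₁ + 2y₂ + 4y₃ + 2y₄ + 4y₅ + 2y₆ + 4y₇ + y₈] = 0.033333·(16.46) = 0.5487.

0.5487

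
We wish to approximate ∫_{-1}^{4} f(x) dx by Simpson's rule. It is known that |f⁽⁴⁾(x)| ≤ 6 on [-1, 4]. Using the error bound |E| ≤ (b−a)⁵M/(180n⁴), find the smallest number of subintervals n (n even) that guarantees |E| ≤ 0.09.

6

Need 18750/(180n⁴) ≤ 0.09.
n⁴ ≥ 18750/(180·0.09) = 1157.41 ⇒ n ≥ 5.8327, so the smallest even n is 6. (n must be even for Simpson's rule.)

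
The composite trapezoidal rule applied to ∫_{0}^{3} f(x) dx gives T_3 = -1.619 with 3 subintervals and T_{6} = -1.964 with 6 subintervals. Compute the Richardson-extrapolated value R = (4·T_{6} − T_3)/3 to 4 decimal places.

-2.0790

R = (4·T_{6} − T_3) / 3 = (4·(-1.964) − (-1.619))/3 = (-6.237)/3 = -2.0790.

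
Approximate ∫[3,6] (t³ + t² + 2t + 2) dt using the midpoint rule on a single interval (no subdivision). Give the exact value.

367.125

M = (b−a)·f(4.5) = 3·(122.375) = 367.125.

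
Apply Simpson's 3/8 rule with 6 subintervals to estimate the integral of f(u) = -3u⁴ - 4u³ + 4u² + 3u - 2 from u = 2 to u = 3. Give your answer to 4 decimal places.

-160.7674

h = (3 − 2)/6 = 0.166667.
Nodes u₀,…,u₆ = 2, 2.166667, 2.333333, 2.5, 2.666667, 2.833333, 3.
f(u) = -3u⁴ - 4u³ + 4u² + 3u - 2: f₀=-60, f₁=-83.520833, f₂=-112.962963, f₃=-149.1875, f₄=-193.111111, f₅=-245.706019, f₆=-308.
(3h/8)·[f₀ + 3f₁ + 3f₂ + 2f₃ + 3f₄ + 3f₅ + f₆] = 0.0625·(-2572.277778) = -160.7674.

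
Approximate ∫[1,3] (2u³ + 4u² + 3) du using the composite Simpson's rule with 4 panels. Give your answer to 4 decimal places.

h = (3 − 1)/4 = 0.5.
Nodes u₀,…,u₄ = 1, 1.5, 2, 2.5, 3.
f(u) = 2u³ + 4u² + 3: f₀=9, f₁=18.75, f₂=35, f₃=59.25, f₄=93.
(h/3)·[f₀ + 4f₁ + 2f₂ + 4f₃ + f₄] = 0.166667·(484) = 80.6667.

80.6667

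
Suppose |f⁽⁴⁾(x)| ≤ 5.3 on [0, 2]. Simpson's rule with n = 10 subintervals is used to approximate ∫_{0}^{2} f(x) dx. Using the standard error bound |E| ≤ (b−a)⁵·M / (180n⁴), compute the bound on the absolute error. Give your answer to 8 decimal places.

0.00009422

|E| ≤ (2)⁵·5.3 / (180·10⁴) = 169.6/1800000 = 0.00009422.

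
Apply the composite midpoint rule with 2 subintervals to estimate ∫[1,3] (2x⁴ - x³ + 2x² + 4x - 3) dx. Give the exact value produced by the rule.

h = (3 − 1)/2 = 1.
Midpoints m₁,…,m₂ = 1.5, 2.5.
f(m₁)=14.25, f(m₂)=82.
h·[f(m₁) + f(m₂)] = 1·(96.25) = 96.25.

96.25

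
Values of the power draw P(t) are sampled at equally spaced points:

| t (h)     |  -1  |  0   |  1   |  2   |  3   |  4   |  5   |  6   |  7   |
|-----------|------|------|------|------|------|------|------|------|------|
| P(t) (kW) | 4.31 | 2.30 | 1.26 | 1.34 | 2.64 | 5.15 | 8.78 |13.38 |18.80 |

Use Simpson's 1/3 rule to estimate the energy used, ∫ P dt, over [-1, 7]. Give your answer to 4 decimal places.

h = 1, n = 8.
(h/3)·[y₀ + 4y₁ + 2y₂ + 4y₃ + 2y₄ + 4y₅ + 2y₆ + 4y₇ + y₈] = 0.333333·(137.15) = 45.7167.

45.7167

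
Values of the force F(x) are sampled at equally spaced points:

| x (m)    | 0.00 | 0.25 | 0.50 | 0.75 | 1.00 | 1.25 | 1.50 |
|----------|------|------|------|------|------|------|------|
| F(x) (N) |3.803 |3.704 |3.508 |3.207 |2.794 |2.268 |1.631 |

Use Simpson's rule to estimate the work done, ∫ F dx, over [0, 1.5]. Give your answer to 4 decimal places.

h = 0.25, n = 6.
(h/3)·[y₀ + 4y₁ + 2y₂ + 4y₃ + 2y₄ + 4y₅ + y₆] = 0.083333·(54.754) = 4.5628.

4.5628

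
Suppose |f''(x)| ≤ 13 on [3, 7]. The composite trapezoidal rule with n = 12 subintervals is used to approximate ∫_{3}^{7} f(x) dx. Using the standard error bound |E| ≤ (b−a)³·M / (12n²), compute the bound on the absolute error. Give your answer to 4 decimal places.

0.4815

|E| ≤ (4)³·13 / (12·12²) = 832/1728 = 0.4815.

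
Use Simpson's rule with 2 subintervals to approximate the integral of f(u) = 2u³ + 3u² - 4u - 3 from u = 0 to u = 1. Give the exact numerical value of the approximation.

h = (1 − 0)/2 = 0.5.
Nodes u₀,…,u₂ = 0, 0.5, 1.
f(u) = 2u³ + 3u² - 4u - 3: f₀=-3, f₁=-4, f₂=-2.
(h/3)·[f₀ + 4f₁ + f₂] = 0.166667·(-21) = -3.5.

-3.5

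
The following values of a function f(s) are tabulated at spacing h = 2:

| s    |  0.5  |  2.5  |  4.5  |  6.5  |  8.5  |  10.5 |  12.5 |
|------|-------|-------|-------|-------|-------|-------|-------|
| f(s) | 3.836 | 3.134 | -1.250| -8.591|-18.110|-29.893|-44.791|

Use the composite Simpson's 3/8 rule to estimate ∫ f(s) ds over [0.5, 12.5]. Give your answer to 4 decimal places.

-147.3705

h = 2, n = 6.
(3h/8)·[y₀ + 3y₁ + 3y₂ + 2y₃ + 3y₄ + 3y₅ + y₆] = 0.75·(-196.494) = -147.3705.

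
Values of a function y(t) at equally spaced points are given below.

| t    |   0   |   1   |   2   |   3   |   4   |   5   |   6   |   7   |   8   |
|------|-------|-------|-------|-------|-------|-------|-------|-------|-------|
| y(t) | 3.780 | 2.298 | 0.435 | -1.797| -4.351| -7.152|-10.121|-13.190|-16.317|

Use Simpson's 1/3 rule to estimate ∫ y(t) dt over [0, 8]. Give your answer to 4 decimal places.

h = 1, n = 8.
(h/3)·[y₀ + 4y₁ + 2y₂ + 4y₃ + 2y₄ + 4y₅ + 2y₆ + 4y₇ + y₈] = 0.333333·(-119.975) = -39.9917.

-39.9917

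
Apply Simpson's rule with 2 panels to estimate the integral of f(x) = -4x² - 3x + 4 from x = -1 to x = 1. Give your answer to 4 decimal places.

5.3333

h = (1 − (-1))/2 = 1.
Nodes x₀,…,x₂ = -1, 0, 1.
f(x) = -4x² - 3x + 4: f₀=3, f₁=4, f₂=-3.
(h/3)·[f₀ + 4f₁ + f₂] = 0.333333·(16) = 5.3333.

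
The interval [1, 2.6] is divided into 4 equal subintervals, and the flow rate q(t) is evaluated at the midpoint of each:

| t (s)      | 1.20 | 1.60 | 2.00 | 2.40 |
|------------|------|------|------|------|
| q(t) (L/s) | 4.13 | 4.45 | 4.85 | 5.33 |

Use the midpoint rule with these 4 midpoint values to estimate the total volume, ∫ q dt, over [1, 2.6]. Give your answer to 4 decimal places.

h = 0.4, n = 4.
h·[y(m₁) + y(m₂) + y(m₃) + y(m₄)] = 0.4·(18.76) = 7.5040.

7.5040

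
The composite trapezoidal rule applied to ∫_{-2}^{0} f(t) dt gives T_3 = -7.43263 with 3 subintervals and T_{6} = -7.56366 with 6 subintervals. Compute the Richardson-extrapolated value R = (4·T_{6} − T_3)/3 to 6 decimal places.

R = (4·T_{6} − T_3) / 3 = (4·(-7.56366) − (-7.43263))/3 = (-22.82201)/3 = -7.607337.

-7.607337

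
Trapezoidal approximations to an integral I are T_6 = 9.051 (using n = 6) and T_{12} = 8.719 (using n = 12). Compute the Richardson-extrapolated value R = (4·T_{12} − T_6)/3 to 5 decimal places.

R = (4·T_{12} − T_6) / 3 = (4·8.719 − 9.051)/3 = (25.825)/3 = 8.60833.

8.60833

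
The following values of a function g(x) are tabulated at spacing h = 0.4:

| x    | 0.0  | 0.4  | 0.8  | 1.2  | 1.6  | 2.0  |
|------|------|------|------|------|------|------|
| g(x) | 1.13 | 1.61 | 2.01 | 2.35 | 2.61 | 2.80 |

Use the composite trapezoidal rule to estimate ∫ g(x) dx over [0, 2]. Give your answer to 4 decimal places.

4.2180

h = 0.4, n = 5.
(h/2)·[y₀ + 2y₁ + 2y₂ + 2y₃ + 2y₄ + y₅] = 0.2·(21.09) = 4.2180.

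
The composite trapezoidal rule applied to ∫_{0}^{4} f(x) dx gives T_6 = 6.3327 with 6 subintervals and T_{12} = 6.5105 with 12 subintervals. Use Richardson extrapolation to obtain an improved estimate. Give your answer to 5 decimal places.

6.56977

R = (4·T_{12} − T_6) / 3 = (4·6.5105 − 6.3327)/3 = (19.7093)/3 = 6.56977.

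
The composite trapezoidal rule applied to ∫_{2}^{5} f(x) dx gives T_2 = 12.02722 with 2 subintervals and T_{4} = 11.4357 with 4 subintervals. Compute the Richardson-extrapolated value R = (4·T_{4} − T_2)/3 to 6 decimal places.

11.238527

R = (4·T_{4} − T_2) / 3 = (4·11.4357 − 12.02722)/3 = (33.71558)/3 = 11.238527.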